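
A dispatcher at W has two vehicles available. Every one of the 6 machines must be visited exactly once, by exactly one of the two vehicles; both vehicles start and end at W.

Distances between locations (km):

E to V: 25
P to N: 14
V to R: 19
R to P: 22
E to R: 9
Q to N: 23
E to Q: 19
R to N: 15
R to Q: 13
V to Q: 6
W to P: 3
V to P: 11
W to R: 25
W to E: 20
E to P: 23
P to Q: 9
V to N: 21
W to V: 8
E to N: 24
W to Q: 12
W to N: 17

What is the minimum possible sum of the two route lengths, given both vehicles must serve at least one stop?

Try each way of splitting the stops between the two vehicles (each non-empty) and, for each split, find the best tour for each vehicle:
  {E} + {V, R, P, Q, N}: 40 + 59 = 99
  {V} + {E, R, P, Q, N}: 16 + 72 = 88
  {E, V} + {R, P, Q, N}: 53 + 57 = 110
  {R} + {E, V, P, Q, N}: 50 + 74 = 124
  {E, R} + {V, P, Q, N}: 54 + 54 = 108
  {V, R} + {E, P, Q, N}: 52 + 72 = 124
  … (31 splits in total)
  {P} + {E, V, R, Q, N}: 6 + 74 = 80  ← best
Best: vehicle 1 W → P → W = 6; vehicle 2 W → V → Q → E → R → N → W = 74; combined 80.

80 km — the smallest possible combined total.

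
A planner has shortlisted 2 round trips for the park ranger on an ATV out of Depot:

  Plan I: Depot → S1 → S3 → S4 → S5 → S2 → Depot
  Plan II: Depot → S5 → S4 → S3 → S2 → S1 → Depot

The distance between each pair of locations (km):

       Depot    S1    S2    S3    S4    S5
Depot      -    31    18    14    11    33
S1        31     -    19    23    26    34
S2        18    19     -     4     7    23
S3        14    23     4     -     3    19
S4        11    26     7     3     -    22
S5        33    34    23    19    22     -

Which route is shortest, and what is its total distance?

Plan I: 31 + 23 + 3 + 22 + 23 + 18 = 120
Plan II: 33 + 22 + 3 + 4 + 19 + 31 = 112

Shortest is Plan II, total 112 km.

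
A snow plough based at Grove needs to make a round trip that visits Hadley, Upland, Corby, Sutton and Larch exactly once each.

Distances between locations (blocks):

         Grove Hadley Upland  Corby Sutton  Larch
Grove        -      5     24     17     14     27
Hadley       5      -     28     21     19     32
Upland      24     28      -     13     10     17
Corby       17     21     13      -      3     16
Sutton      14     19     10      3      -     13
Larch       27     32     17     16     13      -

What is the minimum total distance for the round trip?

Grove - Hadley - Upland - Corby - Sutton - Larch - Grove: 5+28+13+3+13+27 = 89
Grove - Hadley - Upland - Corby - Larch - Sutton - Grove: 5+28+13+16+13+14 = 89
Grove - Hadley - Upland - Sutton - Corby - Larch - Grove: 5+28+10+3+16+27 = 89
Grove - Hadley - Upland - Sutton - Larch - Corby - Grove: 5+28+10+13+16+17 = 89
Grove - Hadley - Upland - Larch - Corby - Sutton - Grove: 5+28+17+16+3+14 = 83
Grove - Hadley - Upland - Larch - Sutton - Corby - Grove: 5+28+17+13+3+17 = 83
Grove - Hadley - Corby - Upland - Sutton - Larch - Grove: 5+21+13+10+13+27 = 89
Grove - Hadley - Corby - Upland - Larch - Sutton - Grove: 5+21+13+17+13+14 = 83
Grove - Hadley - Corby - Sutton - Upland - Larch - Grove: 5+21+3+10+17+27 = 83
Grove - Hadley - Corby - Sutton - Larch - Upland - Grove: 5+21+3+13+17+24 = 83
Grove - Hadley - Corby - Larch - Upland - Sutton - Grove: 5+21+16+17+10+14 = 83
Grove - Hadley - Corby - Larch - Sutton - Upland - Grove: 5+21+16+13+10+24 = 89
Grove - Hadley - Sutton - Upland - Corby - Larch - Grove: 5+19+10+13+16+27 = 90
Grove - Hadley - Sutton - Upland - Larch - Corby - Grove: 5+19+10+17+16+17 = 84
… (46 more)
The minimum is 83.
One optimal route: Grove → Hadley → Upland → Larch → Corby → Sutton → Grove (or its reverse).

Shortest round trip = 83 blocks.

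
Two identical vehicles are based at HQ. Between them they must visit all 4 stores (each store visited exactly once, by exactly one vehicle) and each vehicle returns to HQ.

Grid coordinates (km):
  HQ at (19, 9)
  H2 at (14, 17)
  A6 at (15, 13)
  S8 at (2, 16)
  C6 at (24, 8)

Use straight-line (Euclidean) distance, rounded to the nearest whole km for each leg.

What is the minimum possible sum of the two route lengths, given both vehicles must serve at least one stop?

Try each way of splitting the stops between the two vehicles (each non-empty) and, for each split, find the best tour for each vehicle:
  {H2} + {A6, S8, C6}: 18 + 46 = 64
  {A6} + {H2, S8, C6}: 12 + 48 = 60
  {H2, A6} + {S8, C6}: 19 + 46 = 65
  {S8} + {H2, A6, C6}: 36 + 28 = 64
  {H2, S8} + {A6, C6}: 39 + 21 = 60
  {A6, S8} + {H2, C6}: 37 + 27 = 64
  … (7 splits in total)
  {H2, A6, S8} + {C6}: 40 + 10 = 50  ← best
Best: vehicle 1 HQ → H2 → S8 → A6 → HQ = 40; vehicle 2 HQ → C6 → HQ = 10; combined 50.

50 km — the smallest possible combined total.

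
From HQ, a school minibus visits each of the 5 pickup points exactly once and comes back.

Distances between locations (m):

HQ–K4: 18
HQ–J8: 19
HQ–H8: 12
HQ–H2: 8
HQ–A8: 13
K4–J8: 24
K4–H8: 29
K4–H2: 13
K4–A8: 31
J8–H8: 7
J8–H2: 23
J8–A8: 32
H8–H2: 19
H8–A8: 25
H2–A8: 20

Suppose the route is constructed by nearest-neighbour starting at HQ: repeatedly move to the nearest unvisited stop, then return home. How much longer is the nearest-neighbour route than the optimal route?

Excess over optimum: 1 m.

HQ: H2=8, H8=12, A8=13, K4=18, J8=19 ⇒ H2
H2: K4=13, H8=19, A8=20, J8=23 ⇒ K4
K4: J8=24, H8=29, A8=31 ⇒ J8
J8: H8=7, A8=32 ⇒ H8
H8: A8=25 ⇒ A8
NN route HQ → H2 → K4 → J8 → H8 → A8 → HQ costs 90.
Optimal: HQ → H8 → J8 → K4 → H2 → A8 → HQ costs 89 (by enumerating all 60 distinct tours).
Excess = 90 − 89 = 1.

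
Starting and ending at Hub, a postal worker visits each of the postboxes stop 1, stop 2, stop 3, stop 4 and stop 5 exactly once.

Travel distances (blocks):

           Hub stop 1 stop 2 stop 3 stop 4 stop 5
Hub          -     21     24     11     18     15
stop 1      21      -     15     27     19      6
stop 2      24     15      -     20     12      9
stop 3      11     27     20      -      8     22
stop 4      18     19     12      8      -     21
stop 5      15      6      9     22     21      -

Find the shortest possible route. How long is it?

With 5 stops there are 5!/2 = 60 distinct round trips (a route and its reverse cost the same).
Hub-stop 1-stop 2-stop 3-stop 4-stop 5-Hub: 21+15+20+8+21+15 = 100
Hub-stop 1-stop 2-stop 3-stop 5-stop 4-Hub: 21+15+20+22+21+18 = 117
Hub-stop 1-stop 2-stop 4-stop 3-stop 5-Hub: 21+15+12+8+22+15 = 93
Hub-stop 1-stop 2-stop 4-stop 5-stop 3-Hub: 21+15+12+21+22+11 = 102
Hub-stop 1-stop 2-stop 5-stop 3-stop 4-Hub: 21+15+9+22+8+18 = 93
Hub-stop 1-stop 2-stop 5-stop 4-stop 3-Hub: 21+15+9+21+8+11 = 85
Hub-stop 1-stop 3-stop 2-stop 4-stop 5-Hub: 21+27+20+12+21+15 = 116
Hub-stop 1-stop 3-stop 2-stop 5-stop 4-Hub: 21+27+20+9+21+18 = 116
Hub-stop 1-stop 3-stop 4-stop 2-stop 5-Hub: 21+27+8+12+9+15 = 92
Hub-stop 1-stop 3-stop 4-stop 5-stop 2-Hub: 21+27+8+21+9+24 = 110
Hub-stop 1-stop 3-stop 5-stop 2-stop 4-Hub: 21+27+22+9+12+18 = 109
Hub-stop 1-stop 3-stop 5-stop 4-stop 2-Hub: 21+27+22+21+12+24 = 127
Hub-stop 1-stop 4-stop 2-stop 3-stop 5-Hub: 21+19+12+20+22+15 = 109
Hub-stop 1-stop 4-stop 2-stop 5-stop 3-Hub: 21+19+12+9+22+11 = 94
… (46 more)
Hub-stop 1-stop 5-stop 2-stop 4-stop 3-Hub: 21+6+9+12+8+11 = 67  ← best
The minimum is 67.
One optimal route: Hub → stop 1 → stop 5 → stop 2 → stop 4 → stop 3 → Hub (or its reverse).

Minimum total distance: 67 blocks.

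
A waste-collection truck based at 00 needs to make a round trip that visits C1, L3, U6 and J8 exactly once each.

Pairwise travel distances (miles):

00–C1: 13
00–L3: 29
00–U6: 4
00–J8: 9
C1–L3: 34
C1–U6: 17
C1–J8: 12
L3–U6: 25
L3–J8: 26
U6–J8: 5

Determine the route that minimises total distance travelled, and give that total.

There are 12 distinct closed tours to check (reversals are equivalent).
00 - C1 - L3 - U6 - J8 - 00: 13+34+25+5+9 = 86
00 - C1 - L3 - J8 - U6 - 00: 13+34+26+5+4 = 82
00 - C1 - U6 - L3 - J8 - 00: 13+17+25+26+9 = 90
00 - C1 - U6 - J8 - L3 - 00: 13+17+5+26+29 = 90
00 - C1 - J8 - L3 - U6 - 00: 13+12+26+25+4 = 80
00 - C1 - J8 - U6 - L3 - 00: 13+12+5+25+29 = 84
00 - L3 - C1 - U6 - J8 - 00: 29+34+17+5+9 = 94
00 - L3 - C1 - J8 - U6 - 00: 29+34+12+5+4 = 84
00 - L3 - U6 - C1 - J8 - 00: 29+25+17+12+9 = 92
00 - L3 - J8 - C1 - U6 - 00: 29+26+12+17+4 = 88
00 - U6 - C1 - L3 - J8 - 00: 4+17+34+26+9 = 90
00 - U6 - L3 - C1 - J8 - 00: 4+25+34+12+9 = 84
The minimum is 80.
One optimal route: 00 → C1 → J8 → L3 → U6 → 00 (or its reverse).

Shortest round trip = 80 miles.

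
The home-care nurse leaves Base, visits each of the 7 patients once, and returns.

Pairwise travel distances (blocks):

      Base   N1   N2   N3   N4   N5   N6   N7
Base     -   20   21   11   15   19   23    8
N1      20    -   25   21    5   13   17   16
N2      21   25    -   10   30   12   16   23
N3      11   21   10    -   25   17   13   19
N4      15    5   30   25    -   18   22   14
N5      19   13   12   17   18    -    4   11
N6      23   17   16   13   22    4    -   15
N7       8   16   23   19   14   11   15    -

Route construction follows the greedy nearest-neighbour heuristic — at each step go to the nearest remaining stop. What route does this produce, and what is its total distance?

91 blocks along Base → N7 → N5 → N6 → N3 → N2 → N1 → N4 → Base.

Base → [N7:8 / N3:11 / N4:15 / N5:19 / N1:20 / N2:21 / N6:23] → N7 (8)
N7 → [N5:11 / N4:14 / N6:15 / N1:16 / N3:19 / N2:23] → N5 (11)
N5 → [N6:4 / N2:12 / N1:13 / N3:17 / N4:18] → N6 (4)
N6 → [N3:13 / N2:16 / N1:17 / N4:22] → N3 (13)
N3 → [N2:10 / N1:21 / N4:25] → N2 (10)
N2 → [N1:25 / N4:30] → N1 (25)
N1 → [N4:5] → N4 (5)
Return N4→Base: 15.
Total = 8 + 11 + 4 + 13 + 10 + 25 + 5 + 15 = 91.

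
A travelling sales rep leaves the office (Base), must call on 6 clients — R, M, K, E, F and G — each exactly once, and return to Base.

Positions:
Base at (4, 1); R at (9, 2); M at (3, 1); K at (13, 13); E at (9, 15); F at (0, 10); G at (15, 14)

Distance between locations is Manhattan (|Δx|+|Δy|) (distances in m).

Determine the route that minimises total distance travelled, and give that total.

Shortest round trip = 58 m.

There are 360 distinct closed tours to check (reversals are equivalent).
Base-R-M-K-E-F-G-Base: 6+7+22+6+14+19+24 = 98
Base-R-M-K-E-G-F-Base: 6+7+22+6+7+19+13 = 80
Base-R-M-K-F-E-G-Base: 6+7+22+16+14+7+24 = 96
Base-R-M-K-F-G-E-Base: 6+7+22+16+19+7+19 = 96
Base-R-M-K-G-E-F-Base: 6+7+22+3+7+14+13 = 72
Base-R-M-K-G-F-E-Base: 6+7+22+3+19+14+19 = 90
Base-R-M-E-K-F-G-Base: 6+7+20+6+16+19+24 = 98
Base-R-M-E-K-G-F-Base: 6+7+20+6+3+19+13 = 74
… (352 more)
Base-R-K-G-E-F-M-Base: 6+15+3+7+14+12+1 = 58  ← best
The minimum is 58.
One optimal route: Base → R → K → G → E → F → M → Base (or its reverse).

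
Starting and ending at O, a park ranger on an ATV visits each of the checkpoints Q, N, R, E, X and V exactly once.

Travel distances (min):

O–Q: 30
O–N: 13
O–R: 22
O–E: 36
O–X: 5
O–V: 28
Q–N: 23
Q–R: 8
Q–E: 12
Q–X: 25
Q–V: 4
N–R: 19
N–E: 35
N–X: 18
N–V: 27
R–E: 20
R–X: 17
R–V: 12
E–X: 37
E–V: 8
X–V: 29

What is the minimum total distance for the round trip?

Minimum total distance: 90 min.

O-Q-N-R-E-X-V-O: 30+23+19+20+37+29+28 = 186
O-Q-N-R-E-V-X-O: 30+23+19+20+8+29+5 = 134
O-Q-N-R-X-E-V-O: 30+23+19+17+37+8+28 = 162
O-Q-N-R-X-V-E-O: 30+23+19+17+29+8+36 = 162
O-Q-N-R-V-E-X-O: 30+23+19+12+8+37+5 = 134
O-Q-N-R-V-X-E-O: 30+23+19+12+29+37+36 = 186
O-Q-N-E-R-X-V-O: 30+23+35+20+17+29+28 = 182
O-Q-N-E-R-V-X-O: 30+23+35+20+12+29+5 = 154
… (352 more)
O-N-Q-E-V-R-X-O: 13+23+12+8+12+17+5 = 90  ← best
The minimum is 90.
One optimal route: O → N → Q → E → V → R → X → O (or its reverse).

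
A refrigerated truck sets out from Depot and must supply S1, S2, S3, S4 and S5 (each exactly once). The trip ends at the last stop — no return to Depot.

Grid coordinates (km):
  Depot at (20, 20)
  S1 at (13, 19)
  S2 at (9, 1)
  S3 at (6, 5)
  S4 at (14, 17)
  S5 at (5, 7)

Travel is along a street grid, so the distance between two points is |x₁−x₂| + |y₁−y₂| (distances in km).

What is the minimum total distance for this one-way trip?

Shortest open route: 40 km.

There are 5! = 120 possible orderings.
Depot → S1 → S2 → S3 → S4 → S5: 8+22+7+20+19 = 76
Depot → S1 → S2 → S3 → S5 → S4: 8+22+7+3+19 = 59
Depot → S1 → S2 → S4 → S3 → S5: 8+22+21+20+3 = 74
Depot → S1 → S2 → S4 → S5 → S3: 8+22+21+19+3 = 73
Depot → S1 → S2 → S5 → S3 → S4: 8+22+10+3+20 = 63
Depot → S1 → S2 → S5 → S4 → S3: 8+22+10+19+20 = 79
Depot → S1 → S3 → S2 → S4 → S5: 8+21+7+21+19 = 76
Depot → S1 → S3 → S2 → S5 → S4: 8+21+7+10+19 = 65
Depot → S1 → S3 → S4 → S2 → S5: 8+21+20+21+10 = 80
Depot → S1 → S3 → S4 → S5 → S2: 8+21+20+19+10 = 78
Depot → S1 → S3 → S5 → S2 → S4: 8+21+3+10+21 = 63
Depot → S1 → S3 → S5 → S4 → S2: 8+21+3+19+21 = 72
Depot → S1 → S4 → S2 → S3 → S5: 8+3+21+7+3 = 42
Depot → S1 → S4 → S2 → S5 → S3: 8+3+21+10+3 = 45
… (106 more)
Depot → S1 → S4 → S5 → S3 → S2: 8+3+19+3+7 = 40  ← best
The minimum is 40.
One shortest path: Depot → S1 → S4 → S5 → S3 → S2.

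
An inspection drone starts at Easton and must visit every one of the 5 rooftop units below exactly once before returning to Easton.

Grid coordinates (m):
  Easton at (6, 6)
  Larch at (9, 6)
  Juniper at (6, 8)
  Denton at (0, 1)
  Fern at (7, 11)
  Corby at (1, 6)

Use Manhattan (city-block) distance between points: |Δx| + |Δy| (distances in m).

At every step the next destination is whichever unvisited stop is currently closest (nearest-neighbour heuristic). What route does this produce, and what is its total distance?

From Easton: distances to unvisited — Juniper=2, Larch=3, Corby=5, Fern=6, Denton=11. Nearest is Juniper (2).
From Juniper: distances to unvisited — Fern=4, Larch=5, Corby=7, Denton=13. Nearest is Fern (4).
From Fern: distances to unvisited — Larch=7, Corby=11, Denton=17. Nearest is Larch (7).
From Larch: distances to unvisited — Corby=8, Denton=14. Nearest is Corby (8).
From Corby: distances to unvisited — Denton=6. Nearest is Denton (6).
Return Denton→Easton: 11.
Total = 2 + 4 + 7 + 8 + 6 + 11 = 38.

Nearest-neighbour total = 38 m; route Easton → Juniper → Fern → Larch → Corby → Denton → Easton.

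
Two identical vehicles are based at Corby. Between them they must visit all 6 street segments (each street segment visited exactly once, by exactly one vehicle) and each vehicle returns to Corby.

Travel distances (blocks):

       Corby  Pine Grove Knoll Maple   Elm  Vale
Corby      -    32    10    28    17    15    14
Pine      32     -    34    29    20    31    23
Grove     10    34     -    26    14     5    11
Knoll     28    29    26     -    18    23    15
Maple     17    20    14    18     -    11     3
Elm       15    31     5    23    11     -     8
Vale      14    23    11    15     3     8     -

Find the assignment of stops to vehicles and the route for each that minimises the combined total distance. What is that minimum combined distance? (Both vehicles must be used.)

Check every non-empty split of the stops between the two vehicles; for each half take its own optimal tour:
  {Pine} + {Grove, Knoll, Maple, Elm, Vale}: 64 + 72 = 136
  {Grove} + {Pine, Knoll, Maple, Elm, Vale}: 20 + 103 = 123
  {Pine, Grove} + {Knoll, Maple, Elm, Vale}: 76 + 72 = 148
  {Knoll} + {Pine, Grove, Maple, Elm, Vale}: 56 + 78 = 134
  {Pine, Knoll} + {Grove, Maple, Elm, Vale}: 89 + 43 = 132
  {Grove, Knoll} + {Pine, Maple, Elm, Vale}: 64 + 78 = 142
  … (31 splits in total)
Best: vehicle 1 Corby → Grove → Corby = 20; vehicle 2 Corby → Knoll → Pine → Maple → Vale → Elm → Corby = 103; combined 123.

Minimum combined distance: 123 blocks.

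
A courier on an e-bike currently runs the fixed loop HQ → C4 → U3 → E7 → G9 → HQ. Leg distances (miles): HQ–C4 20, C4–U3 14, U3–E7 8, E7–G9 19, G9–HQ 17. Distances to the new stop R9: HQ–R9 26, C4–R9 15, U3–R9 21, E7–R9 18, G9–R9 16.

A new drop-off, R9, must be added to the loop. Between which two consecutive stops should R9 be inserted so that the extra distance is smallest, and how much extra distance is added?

Insertion cost between consecutive stops i–j is d(i,R9) + d(R9,j) − d(i,j):
  between HQ and C4: 26 + 15 − 20 = 21
  between C4 and U3: 15 + 21 − 14 = 22
  between U3 and E7: 21 + 18 − 8 = 31
  between E7 and G9: 18 + 16 − 19 = 15
  between G9 and HQ: 16 + 26 − 17 = 25
Cheapest insertion is between E7 and G9, adding 15.
New total = 78 + 15 = 93.

Adding 15 miles by placing R9 on the E7–G9 leg.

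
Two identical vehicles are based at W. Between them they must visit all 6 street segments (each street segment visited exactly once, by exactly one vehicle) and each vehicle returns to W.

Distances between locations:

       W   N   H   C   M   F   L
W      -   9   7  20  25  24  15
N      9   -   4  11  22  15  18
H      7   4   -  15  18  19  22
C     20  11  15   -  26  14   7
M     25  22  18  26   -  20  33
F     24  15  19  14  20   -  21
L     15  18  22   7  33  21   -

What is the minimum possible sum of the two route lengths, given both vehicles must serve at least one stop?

99 — the smallest possible combined total.

There are 2^5 − 1 = 31 ways to divide the 6 stops into two non-empty groups. For each, the best each vehicle can do is its own shortest tour through its group:
  {N} + {H, C, M, F, L}: 18 + 81 = 99
  {H} + {N, C, M, F, L}: 14 + 87 = 101
  {N, H} + {C, M, F, L}: 20 + 81 = 101
  {C} + {N, H, M, F, L}: 40 + 87 = 127
  {N, C} + {H, M, F, L}: 40 + 81 = 121
  {H, C} + {N, M, F, L}: 42 + 87 = 129
  … (31 splits in total)
Best: vehicle 1 W → N → W = 18; vehicle 2 W → H → M → F → C → L → W = 81; combined 99.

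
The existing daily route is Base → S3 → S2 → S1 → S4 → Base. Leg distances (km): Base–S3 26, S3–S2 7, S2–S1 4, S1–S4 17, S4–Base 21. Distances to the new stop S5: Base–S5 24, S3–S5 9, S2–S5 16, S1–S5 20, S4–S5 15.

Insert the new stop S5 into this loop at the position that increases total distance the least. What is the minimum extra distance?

Adding 7 km by placing S5 on the Base–S3 leg.

Insertion cost between consecutive stops i–j is d(i,S5) + d(S5,j) − d(i,j):
  between Base and S3: 24 + 9 − 26 = 7
  between S3 and S2: 9 + 16 − 7 = 18
  between S2 and S1: 16 + 20 − 4 = 32
  between S1 and S4: 20 + 15 − 17 = 18
  between S4 and Base: 15 + 24 − 21 = 18
Cheapest insertion is between Base and S3, adding 7.
New total = 75 + 7 = 82.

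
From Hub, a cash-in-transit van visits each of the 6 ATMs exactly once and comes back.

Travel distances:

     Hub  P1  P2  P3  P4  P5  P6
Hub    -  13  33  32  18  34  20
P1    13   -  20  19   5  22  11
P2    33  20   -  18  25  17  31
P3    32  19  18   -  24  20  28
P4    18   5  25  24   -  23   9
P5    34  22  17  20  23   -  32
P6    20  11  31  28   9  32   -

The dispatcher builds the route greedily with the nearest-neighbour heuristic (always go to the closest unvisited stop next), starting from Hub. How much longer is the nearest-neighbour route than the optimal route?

5 longer than the optimal tour.

Hub: P1=13, P4=18, P6=20, P3=32, P2=33, P5=34 ⇒ P1
P1: P4=5, P6=11, P3=19, P2=20, P5=22 ⇒ P4
P4: P6=9, P5=23, P3=24, P2=25 ⇒ P6
P6: P3=28, P2=31, P5=32 ⇒ P3
P3: P2=18, P5=20 ⇒ P2
P2: P5=17 ⇒ P5
NN route Hub → P1 → P4 → P6 → P3 → P2 → P5 → Hub costs 124.
Optimal: Hub → P1 → P3 → P2 → P5 → P4 → P6 → Hub costs 119 (by enumerating all 360 distinct tours).
Excess = 124 − 119 = 5.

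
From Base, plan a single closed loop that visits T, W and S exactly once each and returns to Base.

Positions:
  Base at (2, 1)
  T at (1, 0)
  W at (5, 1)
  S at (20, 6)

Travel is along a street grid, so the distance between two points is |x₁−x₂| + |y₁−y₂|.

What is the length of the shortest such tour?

50 — the shortest possible round trip.

With 3 stops there are 3!/2 = 3 distinct round trips (a route and its reverse cost the same).
Base - T - W - S - Base: 2+5+20+23 = 50
Base - T - S - W - Base: 2+25+20+3 = 50
Base - W - T - S - Base: 3+5+25+23 = 56
The minimum is 50.
One optimal route: Base → T → W → S → Base (or its reverse).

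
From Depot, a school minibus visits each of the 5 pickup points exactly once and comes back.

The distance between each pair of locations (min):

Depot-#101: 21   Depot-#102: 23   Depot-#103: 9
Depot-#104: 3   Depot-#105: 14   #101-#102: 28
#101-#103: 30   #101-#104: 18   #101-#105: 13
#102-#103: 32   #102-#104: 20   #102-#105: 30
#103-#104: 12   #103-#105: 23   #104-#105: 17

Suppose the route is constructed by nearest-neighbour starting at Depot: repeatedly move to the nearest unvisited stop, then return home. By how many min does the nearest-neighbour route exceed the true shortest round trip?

Depot: #104=3, #103=9, #105=14, #101=21, #102=23 ⇒ #104
#104: #103=12, #105=17, #101=18, #102=20 ⇒ #103
#103: #105=23, #101=30, #102=32 ⇒ #105
#105: #101=13, #102=30 ⇒ #101
#101: #102=28 ⇒ #102
NN route Depot → #104 → #103 → #105 → #101 → #102 → Depot costs 102.
Optimal: Depot → #103 → #104 → #102 → #101 → #105 → Depot costs 96 (by enumerating all 60 distinct tours).
Excess = 102 − 96 = 6.

Excess over optimum: 6 min.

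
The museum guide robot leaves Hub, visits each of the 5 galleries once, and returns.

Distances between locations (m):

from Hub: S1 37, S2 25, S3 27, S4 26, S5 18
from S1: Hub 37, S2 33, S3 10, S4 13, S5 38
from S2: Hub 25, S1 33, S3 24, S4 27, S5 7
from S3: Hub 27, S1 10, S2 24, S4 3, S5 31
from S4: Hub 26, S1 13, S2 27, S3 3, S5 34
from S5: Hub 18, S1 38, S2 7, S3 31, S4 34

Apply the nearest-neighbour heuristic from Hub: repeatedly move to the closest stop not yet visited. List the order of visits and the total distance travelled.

At Hub the remaining stops are S5 18, S2 25, S4 26, S3 27, S1 37; go to S5.
At S5 the remaining stops are S2 7, S3 31, S4 34, S1 38; go to S2.
At S2 the remaining stops are S3 24, S4 27, S1 33; go to S3.
At S3 the remaining stops are S4 3, S1 10; go to S4.
At S4 the remaining stops are S1 13; go to S1.
Return S1→Hub: 37.
Total = 18 + 7 + 24 + 3 + 13 + 37 = 102.

Total distance 102 m via the nearest-neighbour route Hub → S5 → S2 → S3 → S4 → S1 → Hub.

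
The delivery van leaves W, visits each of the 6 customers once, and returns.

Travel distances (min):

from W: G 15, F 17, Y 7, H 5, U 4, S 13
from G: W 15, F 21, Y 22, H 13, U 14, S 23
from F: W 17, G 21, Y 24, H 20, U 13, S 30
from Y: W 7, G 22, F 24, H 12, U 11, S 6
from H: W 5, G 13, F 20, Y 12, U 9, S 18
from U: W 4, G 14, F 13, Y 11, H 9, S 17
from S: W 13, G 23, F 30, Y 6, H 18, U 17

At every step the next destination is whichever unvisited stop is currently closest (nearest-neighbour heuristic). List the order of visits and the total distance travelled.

At W the remaining stops are U 4, H 5, Y 7, S 13, G 15, F 17; go to U.
At U the remaining stops are H 9, Y 11, F 13, G 14, S 17; go to H.
At H the remaining stops are Y 12, G 13, S 18, F 20; go to Y.
At Y the remaining stops are S 6, G 22, F 24; go to S.
At S the remaining stops are G 23, F 30; go to G.
At G the remaining stops are F 21; go to F.
Return F→W: 17.
Total = 4 + 9 + 12 + 6 + 23 + 21 + 17 = 92.

Nearest-neighbour total = 92 min; route W → U → H → Y → S → G → F → W.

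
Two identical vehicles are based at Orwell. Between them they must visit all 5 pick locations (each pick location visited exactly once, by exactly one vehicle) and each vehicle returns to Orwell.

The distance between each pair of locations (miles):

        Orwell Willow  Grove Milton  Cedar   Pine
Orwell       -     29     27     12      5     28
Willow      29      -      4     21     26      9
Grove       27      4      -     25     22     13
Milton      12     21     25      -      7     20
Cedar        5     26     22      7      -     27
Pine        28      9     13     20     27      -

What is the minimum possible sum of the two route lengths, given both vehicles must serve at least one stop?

Minimum combined distance: 82 miles.

Check every non-empty split of the stops between the two vehicles; for each half take its own optimal tour:
  {Willow} + {Grove, Milton, Cedar, Pine}: 58 + 72 = 130
  {Grove} + {Willow, Milton, Cedar, Pine}: 54 + 70 = 124
  {Willow, Grove} + {Milton, Cedar, Pine}: 60 + 60 = 120
  {Milton} + {Willow, Grove, Cedar, Pine}: 24 + 68 = 92
  {Willow, Milton} + {Grove, Cedar, Pine}: 62 + 68 = 130
  {Grove, Milton} + {Willow, Cedar, Pine}: 64 + 68 = 132
  … (15 splits in total)
  {Cedar} + {Willow, Grove, Milton, Pine}: 10 + 72 = 82  ← best
Best: vehicle 1 Orwell → Cedar → Orwell = 10; vehicle 2 Orwell → Grove → Willow → Pine → Milton → Orwell = 72; combined 82.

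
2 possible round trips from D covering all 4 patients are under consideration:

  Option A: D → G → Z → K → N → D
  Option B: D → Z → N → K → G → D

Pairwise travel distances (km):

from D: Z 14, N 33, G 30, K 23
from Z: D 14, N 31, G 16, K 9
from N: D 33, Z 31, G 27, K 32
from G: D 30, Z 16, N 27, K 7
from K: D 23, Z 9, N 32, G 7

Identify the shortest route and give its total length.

Option A: 30 + 16 + 9 + 32 + 33 = 120
Option B: 14 + 31 + 32 + 7 + 30 = 114

Shortest is Option B, total 114 km.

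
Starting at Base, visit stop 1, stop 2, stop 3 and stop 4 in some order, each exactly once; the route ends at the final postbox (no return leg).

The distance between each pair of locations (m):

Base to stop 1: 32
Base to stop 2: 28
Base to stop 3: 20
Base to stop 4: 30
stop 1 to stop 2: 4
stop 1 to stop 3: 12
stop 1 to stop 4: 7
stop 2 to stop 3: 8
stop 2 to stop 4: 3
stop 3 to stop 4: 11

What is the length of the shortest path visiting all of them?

38 m — the minimum one-way total.

There are 4! = 24 possible orderings.
Base → stop 1 → stop 2 → stop 3 → stop 4: 32+4+8+11 = 55
Base → stop 1 → stop 2 → stop 4 → stop 3: 32+4+3+11 = 50
Base → stop 1 → stop 3 → stop 2 → stop 4: 32+12+8+3 = 55
Base → stop 1 → stop 3 → stop 4 → stop 2: 32+12+11+3 = 58
Base → stop 1 → stop 4 → stop 2 → stop 3: 32+7+3+8 = 50
Base → stop 1 → stop 4 → stop 3 → stop 2: 32+7+11+8 = 58
Base → stop 2 → stop 1 → stop 3 → stop 4: 28+4+12+11 = 55
Base → stop 2 → stop 1 → stop 4 → stop 3: 28+4+7+11 = 50
Base → stop 2 → stop 3 → stop 1 → stop 4: 28+8+12+7 = 55
Base → stop 2 → stop 3 → stop 4 → stop 1: 28+8+11+7 = 54
Base → stop 2 → stop 4 → stop 1 → stop 3: 28+3+7+12 = 50
Base → stop 2 → stop 4 → stop 3 → stop 1: 28+3+11+12 = 54
Base → stop 3 → stop 1 → stop 2 → stop 4: 20+12+4+3 = 39
Base → stop 3 → stop 1 → stop 4 → stop 2: 20+12+7+3 = 42
… (10 more)
Base → stop 3 → stop 2 → stop 4 → stop 1: 20+8+3+7 = 38  ← best
The minimum is 38.
One shortest path: Base → stop 3 → stop 2 → stop 4 → stop 1.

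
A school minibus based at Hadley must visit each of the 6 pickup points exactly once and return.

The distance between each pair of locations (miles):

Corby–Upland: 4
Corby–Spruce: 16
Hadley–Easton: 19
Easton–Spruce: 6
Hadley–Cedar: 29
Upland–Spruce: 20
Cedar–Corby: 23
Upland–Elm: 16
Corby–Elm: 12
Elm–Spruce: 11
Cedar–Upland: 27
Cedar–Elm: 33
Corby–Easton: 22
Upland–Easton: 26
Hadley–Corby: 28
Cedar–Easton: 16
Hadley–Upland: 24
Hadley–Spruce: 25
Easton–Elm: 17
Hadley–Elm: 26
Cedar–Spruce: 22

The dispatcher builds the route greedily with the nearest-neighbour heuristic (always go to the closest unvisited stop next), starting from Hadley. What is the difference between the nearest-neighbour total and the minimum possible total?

6 miles longer than the optimal tour.

Hadley: Easton=19, Upland=24, Spruce=25, Elm=26, Corby=28, Cedar=29 ⇒ Easton
Easton: Spruce=6, Cedar=16, Elm=17, Corby=22, Upland=26 ⇒ Spruce
Spruce: Elm=11, Corby=16, Upland=20, Cedar=22 ⇒ Elm
Elm: Corby=12, Upland=16, Cedar=33 ⇒ Corby
Corby: Upland=4, Cedar=23 ⇒ Upland
Upland: Cedar=27 ⇒ Cedar
NN route Hadley → Easton → Spruce → Elm → Corby → Upland → Cedar → Hadley costs 108.
Optimal: Hadley → Cedar → Easton → Spruce → Elm → Corby → Upland → Hadley costs 102 (by enumerating all 360 distinct tours).
Excess = 108 − 102 = 6.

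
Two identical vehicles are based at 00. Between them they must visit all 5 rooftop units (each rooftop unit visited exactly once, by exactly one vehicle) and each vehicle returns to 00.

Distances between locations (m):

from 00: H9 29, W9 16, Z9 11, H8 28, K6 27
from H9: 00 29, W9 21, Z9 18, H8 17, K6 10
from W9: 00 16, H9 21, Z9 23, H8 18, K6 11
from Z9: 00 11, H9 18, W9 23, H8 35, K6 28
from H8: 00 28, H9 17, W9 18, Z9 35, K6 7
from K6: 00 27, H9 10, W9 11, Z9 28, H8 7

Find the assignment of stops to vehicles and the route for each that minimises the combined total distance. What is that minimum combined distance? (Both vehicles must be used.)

102 m — the smallest possible combined total.

Check every non-empty split of the stops between the two vehicles; for each half take its own optimal tour:
  {H9} + {W9, Z9, H8, K6}: 58 + 80 = 138
  {W9} + {H9, Z9, H8, K6}: 32 + 74 = 106
  {H9, W9} + {Z9, H8, K6}: 66 + 74 = 140
  {Z9} + {H9, W9, H8, K6}: 22 + 80 = 102
  {H9, Z9} + {W9, H8, K6}: 58 + 62 = 120
  {W9, Z9} + {H9, H8, K6}: 50 + 74 = 124
  … (15 splits in total)
Best: vehicle 1 00 → Z9 → 00 = 22; vehicle 2 00 → H9 → H8 → K6 → W9 → 00 = 80; combined 102.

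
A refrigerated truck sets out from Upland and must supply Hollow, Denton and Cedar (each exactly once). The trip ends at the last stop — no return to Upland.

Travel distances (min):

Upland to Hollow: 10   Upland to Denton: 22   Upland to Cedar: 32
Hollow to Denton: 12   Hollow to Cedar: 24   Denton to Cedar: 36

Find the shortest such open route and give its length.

58 min — the minimum one-way total.

There are 3! = 6 possible orderings.
Upland - Hollow - Denton - Cedar: 10+12+36 = 58
Upland - Hollow - Cedar - Denton: 10+24+36 = 70
Upland - Denton - Hollow - Cedar: 22+12+24 = 58
Upland - Denton - Cedar - Hollow: 22+36+24 = 82
Upland - Cedar - Hollow - Denton: 32+24+12 = 68
Upland - Cedar - Denton - Hollow: 32+36+12 = 80
The minimum is 58.
One shortest path: Upland → Hollow → Denton → Cedar.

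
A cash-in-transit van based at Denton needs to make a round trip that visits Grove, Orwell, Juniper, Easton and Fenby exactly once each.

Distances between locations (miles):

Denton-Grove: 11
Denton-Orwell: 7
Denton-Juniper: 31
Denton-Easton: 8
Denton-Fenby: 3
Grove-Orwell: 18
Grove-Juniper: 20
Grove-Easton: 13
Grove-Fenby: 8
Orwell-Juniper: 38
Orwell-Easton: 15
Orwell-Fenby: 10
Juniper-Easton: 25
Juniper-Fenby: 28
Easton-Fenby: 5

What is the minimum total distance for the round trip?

With 5 stops there are 5!/2 = 60 distinct round trips (a route and its reverse cost the same).
Denton-Grove-Orwell-Juniper-Easton-Fenby-Denton: 11+18+38+25+5+3 = 100
Denton-Grove-Orwell-Juniper-Fenby-Easton-Denton: 11+18+38+28+5+8 = 108
Denton-Grove-Orwell-Easton-Juniper-Fenby-Denton: 11+18+15+25+28+3 = 100
Denton-Grove-Orwell-Easton-Fenby-Juniper-Denton: 11+18+15+5+28+31 = 108
Denton-Grove-Orwell-Fenby-Juniper-Easton-Denton: 11+18+10+28+25+8 = 100
Denton-Grove-Orwell-Fenby-Easton-Juniper-Denton: 11+18+10+5+25+31 = 100
Denton-Grove-Juniper-Orwell-Easton-Fenby-Denton: 11+20+38+15+5+3 = 92
Denton-Grove-Juniper-Orwell-Fenby-Easton-Denton: 11+20+38+10+5+8 = 92
Denton-Grove-Juniper-Easton-Orwell-Fenby-Denton: 11+20+25+15+10+3 = 84
Denton-Grove-Juniper-Easton-Fenby-Orwell-Denton: 11+20+25+5+10+7 = 78
Denton-Grove-Juniper-Fenby-Orwell-Easton-Denton: 11+20+28+10+15+8 = 92
Denton-Grove-Juniper-Fenby-Easton-Orwell-Denton: 11+20+28+5+15+7 = 86
Denton-Grove-Easton-Orwell-Juniper-Fenby-Denton: 11+13+15+38+28+3 = 108
Denton-Grove-Easton-Orwell-Fenby-Juniper-Denton: 11+13+15+10+28+31 = 108
… (46 more)
The minimum is 78.
One optimal route: Denton → Grove → Juniper → Easton → Fenby → Orwell → Denton (or its reverse).

78 miles — the shortest possible round trip.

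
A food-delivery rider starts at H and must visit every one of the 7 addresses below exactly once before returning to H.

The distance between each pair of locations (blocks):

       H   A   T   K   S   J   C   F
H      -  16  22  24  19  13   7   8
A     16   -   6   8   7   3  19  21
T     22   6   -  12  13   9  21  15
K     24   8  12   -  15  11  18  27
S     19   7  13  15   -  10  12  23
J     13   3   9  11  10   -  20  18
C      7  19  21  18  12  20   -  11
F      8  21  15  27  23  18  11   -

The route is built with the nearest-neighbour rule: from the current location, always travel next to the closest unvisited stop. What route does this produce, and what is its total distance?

At H the remaining stops are C 7, F 8, J 13, A 16, S 19, T 22, K 24; go to C.
At C the remaining stops are F 11, S 12, K 18, A 19, J 20, T 21; go to F.
At F the remaining stops are T 15, J 18, A 21, S 23, K 27; go to T.
At T the remaining stops are A 6, J 9, K 12, S 13; go to A.
At A the remaining stops are J 3, S 7, K 8; go to J.
At J the remaining stops are S 10, K 11; go to S.
At S the remaining stops are K 15; go to K.
Return K→H: 24.
Total = 7 + 11 + 15 + 6 + 3 + 10 + 15 + 24 = 91.

Total distance 91 blocks via the nearest-neighbour route H → C → F → T → A → J → S → K → H.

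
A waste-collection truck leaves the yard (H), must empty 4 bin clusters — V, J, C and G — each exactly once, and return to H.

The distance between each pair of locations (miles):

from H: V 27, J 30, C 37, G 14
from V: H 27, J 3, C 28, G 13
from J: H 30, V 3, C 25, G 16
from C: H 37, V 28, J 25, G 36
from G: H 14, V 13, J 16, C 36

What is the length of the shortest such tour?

H - V - J - C - G - H: 27+3+25+36+14 = 105
H - V - J - G - C - H: 27+3+16+36+37 = 119
H - V - C - J - G - H: 27+28+25+16+14 = 110
H - V - C - G - J - H: 27+28+36+16+30 = 137
H - V - G - J - C - H: 27+13+16+25+37 = 118
H - V - G - C - J - H: 27+13+36+25+30 = 131
H - J - V - C - G - H: 30+3+28+36+14 = 111
H - J - V - G - C - H: 30+3+13+36+37 = 119
H - J - C - V - G - H: 30+25+28+13+14 = 110
H - J - G - V - C - H: 30+16+13+28+37 = 124
H - C - V - J - G - H: 37+28+3+16+14 = 98
H - C - J - V - G - H: 37+25+3+13+14 = 92
The minimum is 92.
One optimal route: H → C → J → V → G → H (or its reverse).

92 miles — the shortest possible round trip.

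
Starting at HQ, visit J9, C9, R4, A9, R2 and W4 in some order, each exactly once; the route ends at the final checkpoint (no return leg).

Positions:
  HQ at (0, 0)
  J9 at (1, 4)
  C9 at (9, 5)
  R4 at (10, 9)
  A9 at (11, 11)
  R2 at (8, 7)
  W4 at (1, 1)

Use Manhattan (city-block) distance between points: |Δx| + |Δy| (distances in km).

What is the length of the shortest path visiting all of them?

Shortest open route: 24 km.

There are 6! = 720 possible orderings.
HQ → J9 → C9 → R4 → A9 → R2 → W4: 5+9+5+3+7+13 = 42
HQ → J9 → C9 → R4 → A9 → W4 → R2: 5+9+5+3+20+13 = 55
HQ → J9 → C9 → R4 → R2 → A9 → W4: 5+9+5+4+7+20 = 50
HQ → J9 → C9 → R4 → R2 → W4 → A9: 5+9+5+4+13+20 = 56
HQ → J9 → C9 → R4 → W4 → A9 → R2: 5+9+5+17+20+7 = 63
HQ → J9 → C9 → R4 → W4 → R2 → A9: 5+9+5+17+13+7 = 56
HQ → J9 → C9 → A9 → R4 → R2 → W4: 5+9+8+3+4+13 = 42
HQ → J9 → C9 → A9 → R4 → W4 → R2: 5+9+8+3+17+13 = 55
… (712 more)
HQ → W4 → J9 → C9 → R2 → R4 → A9: 2+3+9+3+4+3 = 24  ← best
The minimum is 24.
One shortest path: HQ → W4 → J9 → C9 → R2 → R4 → A9.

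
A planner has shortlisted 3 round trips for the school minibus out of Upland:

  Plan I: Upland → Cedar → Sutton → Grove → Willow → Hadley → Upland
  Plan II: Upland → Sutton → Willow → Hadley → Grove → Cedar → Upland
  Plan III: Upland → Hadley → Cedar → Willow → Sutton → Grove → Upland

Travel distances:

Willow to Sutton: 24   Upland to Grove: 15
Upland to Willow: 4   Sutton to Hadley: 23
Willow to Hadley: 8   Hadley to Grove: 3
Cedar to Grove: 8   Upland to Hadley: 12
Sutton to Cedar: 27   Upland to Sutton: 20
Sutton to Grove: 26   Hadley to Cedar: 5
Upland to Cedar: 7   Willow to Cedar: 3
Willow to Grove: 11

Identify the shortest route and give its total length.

Plan I: 7 + 27 + 26 + 11 + 8 + 12 = 91
Plan II: 20 + 24 + 8 + 3 + 8 + 7 = 70
Plan III: 12 + 5 + 3 + 24 + 26 + 15 = 85

Shortest is Plan II, total 70.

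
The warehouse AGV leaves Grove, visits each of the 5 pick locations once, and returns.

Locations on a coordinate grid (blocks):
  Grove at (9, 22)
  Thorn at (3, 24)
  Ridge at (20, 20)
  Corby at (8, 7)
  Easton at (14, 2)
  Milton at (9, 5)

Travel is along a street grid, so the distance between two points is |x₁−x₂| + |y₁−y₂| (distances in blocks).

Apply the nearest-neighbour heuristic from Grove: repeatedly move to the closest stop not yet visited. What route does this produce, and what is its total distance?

80 blocks along Grove → Thorn → Ridge → Easton → Milton → Corby → Grove.

From Grove: distances to unvisited — Thorn=8, Ridge=13, Corby=16, Milton=17, Easton=25. Nearest is Thorn (8).
From Thorn: distances to unvisited — Ridge=21, Corby=22, Milton=25, Easton=33. Nearest is Ridge (21).
From Ridge: distances to unvisited — Easton=24, Corby=25, Milton=26. Nearest is Easton (24).
From Easton: distances to unvisited — Milton=8, Corby=11. Nearest is Milton (8).
From Milton: distances to unvisited — Corby=3. Nearest is Corby (3).
Return Corby→Grove: 16.
Total = 8 + 21 + 24 + 8 + 3 + 16 = 80.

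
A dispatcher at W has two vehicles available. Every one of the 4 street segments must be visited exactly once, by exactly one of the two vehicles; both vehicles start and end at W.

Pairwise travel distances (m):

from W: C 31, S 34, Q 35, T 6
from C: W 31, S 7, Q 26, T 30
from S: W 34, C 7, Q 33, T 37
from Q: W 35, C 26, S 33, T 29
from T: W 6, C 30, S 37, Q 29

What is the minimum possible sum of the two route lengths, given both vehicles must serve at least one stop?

114 m — the smallest possible combined total.

There are 2^3 − 1 = 7 ways to divide the 4 stops into two non-empty groups. For each, the best each vehicle can do is its own shortest tour through its group:
  {C} + {S, Q, T}: 62 + 102 = 164
  {S} + {C, Q, T}: 68 + 92 = 160
  {C, S} + {Q, T}: 72 + 70 = 142
  {Q} + {C, S, T}: 70 + 77 = 147
  {C, Q} + {S, T}: 92 + 77 = 169
  {S, Q} + {C, T}: 102 + 67 = 169
  … (7 splits in total)
  {C, S, Q} + {T}: 102 + 12 = 114  ← best
Best: vehicle 1 W → S → C → Q → W = 102; vehicle 2 W → T → W = 12; combined 114.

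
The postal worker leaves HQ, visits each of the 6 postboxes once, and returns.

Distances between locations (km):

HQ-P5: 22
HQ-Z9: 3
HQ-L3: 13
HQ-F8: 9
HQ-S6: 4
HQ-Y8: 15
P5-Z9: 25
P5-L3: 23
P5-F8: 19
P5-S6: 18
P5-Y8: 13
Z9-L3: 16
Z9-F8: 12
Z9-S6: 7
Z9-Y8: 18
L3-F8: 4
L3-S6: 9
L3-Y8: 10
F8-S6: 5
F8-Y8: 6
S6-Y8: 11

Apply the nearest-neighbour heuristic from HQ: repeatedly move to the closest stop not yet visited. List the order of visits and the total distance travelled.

64 km along HQ → Z9 → S6 → F8 → L3 → Y8 → P5 → HQ.

At HQ the remaining stops are Z9 3, S6 4, F8 9, L3 13, Y8 15, P5 22; go to Z9.
At Z9 the remaining stops are S6 7, F8 12, L3 16, Y8 18, P5 25; go to S6.
At S6 the remaining stops are F8 5, L3 9, Y8 11, P5 18; go to F8.
At F8 the remaining stops are L3 4, Y8 6, P5 19; go to L3.
At L3 the remaining stops are Y8 10, P5 23; go to Y8.
At Y8 the remaining stops are P5 13; go to P5.
Return P5→HQ: 22.
Total = 3 + 7 + 5 + 4 + 10 + 13 + 22 = 64.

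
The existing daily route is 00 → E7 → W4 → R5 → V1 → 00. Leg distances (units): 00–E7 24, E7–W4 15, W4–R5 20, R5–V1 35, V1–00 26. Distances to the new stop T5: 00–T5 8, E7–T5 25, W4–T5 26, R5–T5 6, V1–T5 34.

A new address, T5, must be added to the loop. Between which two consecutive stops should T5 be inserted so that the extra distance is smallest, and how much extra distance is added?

+5 — insert T5 between R5 and V1.

Insertion cost between consecutive stops i–j is d(i,T5) + d(T5,j) − d(i,j):
  between 00 and E7: 8 + 25 − 24 = 9
  between E7 and W4: 25 + 26 − 15 = 36
  between W4 and R5: 26 + 6 − 20 = 12
  between R5 and V1: 6 + 34 − 35 = 5
  between V1 and 00: 34 + 8 − 26 = 16
Cheapest insertion is between R5 and V1, adding 5.
New total = 120 + 5 = 125.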